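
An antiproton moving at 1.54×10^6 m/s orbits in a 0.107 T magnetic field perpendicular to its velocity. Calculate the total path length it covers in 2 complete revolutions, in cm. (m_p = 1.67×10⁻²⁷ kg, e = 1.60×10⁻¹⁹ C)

r = mv/(qB) = 0.150 m, so one revolution covers 2πr = 0.944 m.
In 2 revolutions: L = 2·2πr = 1.89 m.

L ≈ 189 cm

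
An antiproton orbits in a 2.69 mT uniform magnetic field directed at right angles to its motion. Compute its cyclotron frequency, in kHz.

f = qB/(2πm) = (1×1.60×10^-19)(2.69×10^-3) / [2π(1.67×10^-27)] = 4.10×10^4 Hz.

f ≈ 41.0 kHz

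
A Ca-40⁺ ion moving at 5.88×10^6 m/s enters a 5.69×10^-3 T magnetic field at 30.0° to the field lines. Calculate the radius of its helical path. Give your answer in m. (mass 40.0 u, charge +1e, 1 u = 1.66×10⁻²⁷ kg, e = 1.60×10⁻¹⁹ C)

r ≈ 214 m

Only the perpendicular component v⊥ = v sin30.0° = 2.94×10^6 m/s is bent by the field.
r = m v⊥ /(qB) = (6.64×10^-26)(2.94×10^6) / [(1×1.60×10^-19)(5.69×10^-3)] = 214 m.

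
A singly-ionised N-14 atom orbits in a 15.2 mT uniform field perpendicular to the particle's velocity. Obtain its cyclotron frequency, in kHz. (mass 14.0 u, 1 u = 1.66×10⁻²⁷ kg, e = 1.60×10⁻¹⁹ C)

f ≈ 16.7 kHz

f = qB/(2πm) = (1×1.60×10^-19)(0.0152) / [2π(2.32×10^-26)] = 1.67×10^4 Hz.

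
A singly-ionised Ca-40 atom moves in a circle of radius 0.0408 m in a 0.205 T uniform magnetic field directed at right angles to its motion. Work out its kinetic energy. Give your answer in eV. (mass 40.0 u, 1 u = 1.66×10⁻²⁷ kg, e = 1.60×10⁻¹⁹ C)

K ≈ 84.3 eV

v = qBr/m = (1×1.60×10^-19)(0.205)(0.0408) / (6.64×10^-26) = 2.02×10^4 m/s.
K = ½mv² = 0.5·(6.64×10^-26)·(2.02×10^4)² = 1.35×10^-17 J = 84.3 eV.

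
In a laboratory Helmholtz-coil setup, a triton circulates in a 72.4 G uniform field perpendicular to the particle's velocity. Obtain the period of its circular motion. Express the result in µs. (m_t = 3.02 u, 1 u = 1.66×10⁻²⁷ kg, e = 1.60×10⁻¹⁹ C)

T ≈ 27.2 µs

The cyclotron period is independent of speed: T = 2πm/(qB).
T = 2π(5.01×10^-27) / [(1×1.60×10^-19)(7.24×10^-3)] = 2.72×10^-5 s.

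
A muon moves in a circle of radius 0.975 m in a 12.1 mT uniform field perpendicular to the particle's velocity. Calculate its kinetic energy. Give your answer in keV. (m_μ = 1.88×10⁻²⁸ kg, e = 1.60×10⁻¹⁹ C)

v = qBr/m = (1×1.60×10^-19)(0.0121)(0.975) / (1.88×10^-28) = 1.00×10^7 m/s.
K = ½mv² = 0.5·(1.88×10^-28)·(1.00×10^7)² = 9.48×10^-15 J = 59.2 keV.

K ≈ 59.2 keV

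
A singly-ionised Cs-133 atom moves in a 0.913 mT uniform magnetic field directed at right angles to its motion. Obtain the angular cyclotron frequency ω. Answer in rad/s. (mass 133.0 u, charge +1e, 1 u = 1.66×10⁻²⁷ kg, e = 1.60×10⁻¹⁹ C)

ω ≈ 662 rad/s

ω = qB/m = (1×1.60×10^-19)(9.13×10^-4) / (2.21×10^-25) = 662 rad/s.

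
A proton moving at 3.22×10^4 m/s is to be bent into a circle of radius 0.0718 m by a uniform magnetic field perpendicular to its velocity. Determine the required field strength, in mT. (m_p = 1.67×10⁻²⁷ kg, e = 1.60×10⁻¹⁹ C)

B ≈ 4.68 mT

qvB = mv²/r gives B = mv/(qr).
B = (1.67×10^-27)(3.22×10^4) / [(1×1.60×10^-19)(0.0718)] = 4.68×10^-3 T.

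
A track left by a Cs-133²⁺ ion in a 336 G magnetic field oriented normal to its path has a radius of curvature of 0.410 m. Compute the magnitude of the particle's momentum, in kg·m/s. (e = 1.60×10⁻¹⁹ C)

Since qvB = mv²/r, the momentum p = mv = qBr.
p = (2×1.60×10^-19)(0.0336)(0.410) = 4.41×10^-21 kg·m/s.

p ≈ 4.41×10^-21 kg·m/s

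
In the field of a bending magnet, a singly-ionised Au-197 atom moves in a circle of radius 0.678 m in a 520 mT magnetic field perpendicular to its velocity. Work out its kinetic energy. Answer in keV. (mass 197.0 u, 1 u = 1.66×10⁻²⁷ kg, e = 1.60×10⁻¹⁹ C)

v = qBr/m = (1×1.60×10^-19)(0.520)(0.678) / (3.27×10^-25) = 1.72×10^5 m/s.
K = ½mv² = 0.5·(3.27×10^-25)·(1.72×10^5)² = 4.87×10^-15 J = 30.4 keV.

K ≈ 30.4 keV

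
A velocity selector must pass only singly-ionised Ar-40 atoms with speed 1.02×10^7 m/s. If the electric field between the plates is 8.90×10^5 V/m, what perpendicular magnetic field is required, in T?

B ≈ 0.0873 T

qE = qvB ⇒ B = E/v = (8.90×10^5) / (1.02×10^7) = 0.0873 T.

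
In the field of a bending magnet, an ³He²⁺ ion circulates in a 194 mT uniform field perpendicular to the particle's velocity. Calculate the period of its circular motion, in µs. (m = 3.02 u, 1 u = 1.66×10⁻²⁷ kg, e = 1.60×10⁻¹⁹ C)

The cyclotron period is independent of speed: T = 2πm/(qB).
T = 2π(5.01×10^-27) / [(2×1.60×10^-19)(0.194)] = 5.07×10^-7 s.

T ≈ 0.507 µs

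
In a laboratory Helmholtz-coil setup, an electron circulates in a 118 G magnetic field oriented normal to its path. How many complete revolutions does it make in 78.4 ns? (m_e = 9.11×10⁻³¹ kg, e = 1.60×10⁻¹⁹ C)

N = 25

T = 2πm/(qB) = 2π(9.11×10^-31) / [(1×1.60×10^-19)(0.0118)] = 3.0318×10^-9 s.
N = t/T = 7.84×10^-8 / 3.0318×10^-9 ≈ 25.86, so 25 complete revolutions.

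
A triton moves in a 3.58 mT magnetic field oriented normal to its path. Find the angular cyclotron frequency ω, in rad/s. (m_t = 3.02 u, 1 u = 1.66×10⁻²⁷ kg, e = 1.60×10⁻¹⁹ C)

ω = qB/m = (1×1.60×10^-19)(3.58×10^-3) / (5.01×10^-27) = 1.14×10^5 rad/s.

ω ≈ 1.14×10^5 rad/s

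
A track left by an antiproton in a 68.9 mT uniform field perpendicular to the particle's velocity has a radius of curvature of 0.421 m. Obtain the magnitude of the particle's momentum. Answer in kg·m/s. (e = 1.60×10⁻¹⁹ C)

Since qvB = mv²/r, the momentum p = mv = qBr.
p = (1×1.60×10^-19)(0.0689)(0.421) = 4.64×10^-21 kg·m/s.

p ≈ 4.64×10^-21 kg·m/s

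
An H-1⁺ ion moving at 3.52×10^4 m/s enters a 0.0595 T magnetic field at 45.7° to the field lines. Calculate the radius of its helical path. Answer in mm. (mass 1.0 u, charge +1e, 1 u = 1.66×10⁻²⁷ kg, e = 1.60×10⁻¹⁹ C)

r ≈ 4.39 mm

Only the perpendicular component v⊥ = v sin45.7° = 2.52×10^4 m/s is bent by the field.
r = m v⊥ /(qB) = (1.66×10^-27)(2.52×10^4) / [(1×1.60×10^-19)(0.0595)] = 4.39×10^-3 m.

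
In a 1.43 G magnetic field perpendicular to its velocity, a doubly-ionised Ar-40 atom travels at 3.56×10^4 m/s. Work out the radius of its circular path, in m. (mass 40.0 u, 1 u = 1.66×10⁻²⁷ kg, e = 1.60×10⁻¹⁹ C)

r ≈ 51.7 m

The magnetic force provides the centripetal force: qvB = mv²/r, so r = mv/(qB).
r = (6.64×10^-26 kg)(3.56×10^4 m/s) / [(2×1.60×10^-19 C)(1.43×10^-4 T)] = 51.7 m.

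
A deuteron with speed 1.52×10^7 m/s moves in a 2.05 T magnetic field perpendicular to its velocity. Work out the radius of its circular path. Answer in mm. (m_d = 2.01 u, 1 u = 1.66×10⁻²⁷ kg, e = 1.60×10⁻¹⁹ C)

The magnetic force provides the centripetal force: qvB = mv²/r, so r = mv/(qB).
r = (3.34×10^-27 kg)(1.52×10^7 m/s) / [(1×1.60×10^-19 C)(2.05 T)] = 0.155 m.

r ≈ 155 mm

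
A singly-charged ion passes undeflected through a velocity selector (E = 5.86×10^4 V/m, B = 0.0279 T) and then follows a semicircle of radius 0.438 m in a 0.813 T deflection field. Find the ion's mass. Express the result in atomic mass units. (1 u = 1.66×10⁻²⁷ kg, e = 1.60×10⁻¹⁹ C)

m ≈ 16.3 u

v = E/B₁ = 2.10×10^6 m/s.
From r = mv/(qB₂), m = qB₂r/v = (1×1.60×10^-19)(0.813)(0.438) / (2.10×10^6) = 2.71×10^-26 kg.
In atomic mass units: m = 2.71×10^-26 / 1.66×10^-27 = 16.3 u.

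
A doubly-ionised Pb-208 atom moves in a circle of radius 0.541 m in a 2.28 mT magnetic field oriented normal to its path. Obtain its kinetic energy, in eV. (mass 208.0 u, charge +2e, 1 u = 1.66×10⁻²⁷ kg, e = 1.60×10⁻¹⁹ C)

K ≈ 1.41 eV

v = qBr/m = (2×1.60×10^-19)(2.28×10^-3)(0.541) / (3.45×10^-25) = 1140 m/s.
K = ½mv² = 0.5·(3.45×10^-25)·(1140)² = 2.26×10^-19 J = 1.41 eV.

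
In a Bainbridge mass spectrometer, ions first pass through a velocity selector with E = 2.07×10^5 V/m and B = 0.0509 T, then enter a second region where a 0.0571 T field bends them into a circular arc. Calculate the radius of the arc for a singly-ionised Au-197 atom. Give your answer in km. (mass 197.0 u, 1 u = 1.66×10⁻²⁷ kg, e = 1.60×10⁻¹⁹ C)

r ≈ 0.146 km

The selector passes v = E/B = 2.07×10^5/0.0509 = 4.07×10^6 m/s.
In the deflection region, r = mv/(qB₂) = (3.27×10^-25)(4.07×10^6) / [(1×1.60×10^-19)(0.0571)] = 146 m.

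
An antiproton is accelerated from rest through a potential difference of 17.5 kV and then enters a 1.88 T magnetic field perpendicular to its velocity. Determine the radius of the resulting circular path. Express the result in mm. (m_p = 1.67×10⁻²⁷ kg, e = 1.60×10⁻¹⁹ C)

r ≈ 10.2 mm

The kinetic energy gained is K = qV = (1×1.60×10^-19)(1.75×10^4) = 2.80×10^-15 J.
v = √(2K/m) = 1.83×10^6 m/s.
r = mv/(qB) = (1.67×10^-27)(1.83×10^6) / [(1×1.60×10^-19)(1.88)] = 0.0102 m.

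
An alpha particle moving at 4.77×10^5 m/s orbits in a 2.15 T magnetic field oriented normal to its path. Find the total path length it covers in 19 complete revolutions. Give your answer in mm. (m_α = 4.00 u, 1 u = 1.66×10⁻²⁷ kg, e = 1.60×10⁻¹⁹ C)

L ≈ 550 mm

r = mv/(qB) = 4.60×10^-3 m, so one revolution covers 2πr = 0.0289 m.
In 19 revolutions: L = 19·2πr = 0.550 m.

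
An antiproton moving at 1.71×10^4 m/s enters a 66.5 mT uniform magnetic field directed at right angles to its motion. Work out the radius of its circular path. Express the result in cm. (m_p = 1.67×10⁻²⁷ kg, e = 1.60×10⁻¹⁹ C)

r ≈ 0.268 cm

The magnetic force provides the centripetal force: qvB = mv²/r, so r = mv/(qB).
r = (1.67×10^-27 kg)(1.71×10^4 m/s) / [(1×1.60×10^-19 C)(0.0665 T)] = 2.68×10^-3 m.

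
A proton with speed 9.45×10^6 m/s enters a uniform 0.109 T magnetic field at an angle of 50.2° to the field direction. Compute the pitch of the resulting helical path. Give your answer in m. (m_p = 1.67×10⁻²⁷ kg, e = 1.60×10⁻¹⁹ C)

pitch ≈ 3.64 m

The velocity component along B is v∥ = v cos50.2° = 6.05×10^6 m/s.
The cyclotron period T = 2πm/(qB) = 6.02×10^-7 s is set by m, q, B alone.
Pitch = v∥·T = (6.05×10^6)(6.02×10^-7) = 3.64 m.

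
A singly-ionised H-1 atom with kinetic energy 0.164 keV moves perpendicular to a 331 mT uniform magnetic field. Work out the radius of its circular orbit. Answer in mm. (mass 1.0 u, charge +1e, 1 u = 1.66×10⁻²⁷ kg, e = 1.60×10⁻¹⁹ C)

Convert the energy: K = 0.164 keV = 2.62×10^-17 J.
v = √(2K/m) = √(2·2.62×10^-17/1.66×10^-27) = 1.78×10^5 m/s.
r = mv/(qB) = (1.66×10^-27)(1.78×10^5) / [(1×1.60×10^-19)(0.331)] = 5.57×10^-3 m.

r ≈ 5.57 mm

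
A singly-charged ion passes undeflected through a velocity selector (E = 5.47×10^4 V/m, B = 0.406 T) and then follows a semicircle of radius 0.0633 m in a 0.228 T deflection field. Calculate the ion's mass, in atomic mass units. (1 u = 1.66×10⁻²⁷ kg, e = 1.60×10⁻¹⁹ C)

m ≈ 10.3 u

v = E/B₁ = 1.35×10^5 m/s.
From r = mv/(qB₂), m = qB₂r/v = (1×1.60×10^-19)(0.228)(0.0633) / (1.35×10^5) = 1.71×10^-26 kg.
In atomic mass units: m = 1.71×10^-26 / 1.66×10^-27 = 10.3 u.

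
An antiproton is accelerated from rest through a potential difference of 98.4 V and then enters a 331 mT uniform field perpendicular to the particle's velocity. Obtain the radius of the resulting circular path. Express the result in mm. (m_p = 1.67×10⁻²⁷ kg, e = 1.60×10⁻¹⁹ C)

r ≈ 4.33 mm

The kinetic energy gained is K = qV = (1×1.60×10^-19)(98.4) = 1.57×10^-17 J.
v = √(2K/m) = 1.37×10^5 m/s.
r = mv/(qB) = (1.67×10^-27)(1.37×10^5) / [(1×1.60×10^-19)(0.331)] = 4.33×10^-3 m.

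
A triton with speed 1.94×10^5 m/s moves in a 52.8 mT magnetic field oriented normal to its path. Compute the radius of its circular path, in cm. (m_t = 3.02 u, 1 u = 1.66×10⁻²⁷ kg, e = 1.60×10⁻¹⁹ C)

r ≈ 11.5 cm

The magnetic force provides the centripetal force: qvB = mv²/r, so r = mv/(qB).
r = (5.01×10^-27 kg)(1.94×10^5 m/s) / [(1×1.60×10^-19 C)(0.0528 T)] = 0.115 m.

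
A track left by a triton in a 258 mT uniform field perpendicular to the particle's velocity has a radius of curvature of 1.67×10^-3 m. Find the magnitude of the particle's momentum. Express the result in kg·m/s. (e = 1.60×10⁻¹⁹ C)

Since qvB = mv²/r, the momentum p = mv = qBr.
p = (1×1.60×10^-19)(0.258)(1.67×10^-3) = 6.89×10^-23 kg·m/s.

p ≈ 6.89×10^-23 kg·m/s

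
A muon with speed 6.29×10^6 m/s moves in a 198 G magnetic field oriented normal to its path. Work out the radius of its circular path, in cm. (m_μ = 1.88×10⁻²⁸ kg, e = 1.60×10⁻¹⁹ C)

r ≈ 37.3 cm

The magnetic force provides the centripetal force: qvB = mv²/r, so r = mv/(qB).
r = (1.88×10^-28 kg)(6.29×10^6 m/s) / [(1×1.60×10^-19 C)(0.0198 T)] = 0.373 m.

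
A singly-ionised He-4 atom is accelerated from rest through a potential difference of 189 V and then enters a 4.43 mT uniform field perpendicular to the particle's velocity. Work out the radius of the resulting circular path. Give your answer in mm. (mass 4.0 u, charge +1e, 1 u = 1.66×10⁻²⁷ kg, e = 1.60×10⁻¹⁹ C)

r ≈ 894 mm

The kinetic energy gained is K = qV = (1×1.60×10^-19)(189) = 3.02×10^-17 J.
v = √(2K/m) = 9.54×10^4 m/s.
r = mv/(qB) = (6.64×10^-27)(9.54×10^4) / [(1×1.60×10^-19)(4.43×10^-3)] = 0.894 m.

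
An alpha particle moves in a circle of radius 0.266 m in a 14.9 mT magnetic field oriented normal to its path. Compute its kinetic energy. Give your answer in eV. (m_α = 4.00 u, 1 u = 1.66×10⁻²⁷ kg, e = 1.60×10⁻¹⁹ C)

K ≈ 757 eV

v = qBr/m = (2×1.60×10^-19)(0.0149)(0.266) / (6.64×10^-27) = 1.91×10^5 m/s.
K = ½mv² = 0.5·(6.64×10^-27)·(1.91×10^5)² = 1.21×10^-16 J = 757 eV.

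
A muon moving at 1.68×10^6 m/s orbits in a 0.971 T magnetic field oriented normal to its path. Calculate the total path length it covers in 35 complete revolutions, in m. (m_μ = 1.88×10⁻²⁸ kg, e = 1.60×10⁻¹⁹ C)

L ≈ 0.447 m

r = mv/(qB) = 2.03×10^-3 m, so one revolution covers 2πr = 0.0128 m.
In 35 revolutions: L = 35·2πr = 0.447 m.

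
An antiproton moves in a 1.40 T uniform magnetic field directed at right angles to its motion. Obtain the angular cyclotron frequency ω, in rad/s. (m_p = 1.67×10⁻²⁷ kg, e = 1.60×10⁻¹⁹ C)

ω = qB/m = (1×1.60×10^-19)(1.40) / (1.67×10^-27) = 1.34×10^8 rad/s.

ω ≈ 1.34×10^8 rad/s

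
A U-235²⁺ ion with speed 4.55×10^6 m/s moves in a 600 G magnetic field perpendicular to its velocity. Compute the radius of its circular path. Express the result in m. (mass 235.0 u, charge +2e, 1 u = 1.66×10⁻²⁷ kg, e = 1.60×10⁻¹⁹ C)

The magnetic force provides the centripetal force: qvB = mv²/r, so r = mv/(qB).
r = (3.90×10^-25 kg)(4.55×10^6 m/s) / [(2×1.60×10^-19 C)(0.0600 T)] = 92.4 m.

r ≈ 92.4 m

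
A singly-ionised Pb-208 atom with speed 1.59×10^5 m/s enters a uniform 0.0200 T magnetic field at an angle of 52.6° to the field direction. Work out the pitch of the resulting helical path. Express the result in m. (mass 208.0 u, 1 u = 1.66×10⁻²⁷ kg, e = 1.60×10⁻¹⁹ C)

pitch ≈ 65.5 m

The velocity component along B is v∥ = v cos52.6° = 9.66×10^4 m/s.
The cyclotron period T = 2πm/(qB) = 6.78×10^-4 s is set by m, q, B alone.
Pitch = v∥·T = (9.66×10^4)(6.78×10^-4) = 65.5 m.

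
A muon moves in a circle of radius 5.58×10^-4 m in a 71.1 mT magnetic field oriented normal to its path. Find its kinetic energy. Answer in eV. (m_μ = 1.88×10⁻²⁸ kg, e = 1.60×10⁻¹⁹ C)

K ≈ 0.670 eV

v = qBr/m = (1×1.60×10^-19)(0.0711)(5.58×10^-4) / (1.88×10^-28) = 3.38×10^4 m/s.
K = ½mv² = 0.5·(1.88×10^-28)·(3.38×10^4)² = 1.07×10^-19 J = 0.670 eV.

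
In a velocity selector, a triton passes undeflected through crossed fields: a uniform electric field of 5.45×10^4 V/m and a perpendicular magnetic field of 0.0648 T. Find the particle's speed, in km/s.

v ≈ 841 km/s

For zero net force, qE = qvB, so v = E/B.
v = (5.45×10^4) / (0.0648) = 8.41×10^5 m/s.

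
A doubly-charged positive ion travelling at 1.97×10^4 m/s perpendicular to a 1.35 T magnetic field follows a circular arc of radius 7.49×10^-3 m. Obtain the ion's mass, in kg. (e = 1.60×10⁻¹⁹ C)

m ≈ 1.64×10^-25 kg

qvB = mv²/r ⇒ m = qBr/v.
m = (2×1.60×10^-19)(1.35)(7.49×10^-3) / (1.97×10^4) = 1.64×10^-25 kg.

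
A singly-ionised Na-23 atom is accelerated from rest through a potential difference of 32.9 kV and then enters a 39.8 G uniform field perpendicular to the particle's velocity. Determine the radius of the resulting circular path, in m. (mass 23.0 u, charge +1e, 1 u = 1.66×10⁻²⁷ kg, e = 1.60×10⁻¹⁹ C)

The kinetic energy gained is K = qV = (1×1.60×10^-19)(3.29×10^4) = 5.26×10^-15 J.
v = √(2K/m) = 5.25×10^5 m/s.
r = mv/(qB) = (3.82×10^-26)(5.25×10^5) / [(1×1.60×10^-19)(3.98×10^-3)] = 31.5 m.

r ≈ 31.5 m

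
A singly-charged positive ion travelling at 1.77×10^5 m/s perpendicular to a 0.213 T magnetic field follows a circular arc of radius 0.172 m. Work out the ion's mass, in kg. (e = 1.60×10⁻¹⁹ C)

m ≈ 3.31×10^-26 kg

qvB = mv²/r ⇒ m = qBr/v.
m = (1×1.60×10^-19)(0.213)(0.172) / (1.77×10^5) = 3.31×10^-26 kg.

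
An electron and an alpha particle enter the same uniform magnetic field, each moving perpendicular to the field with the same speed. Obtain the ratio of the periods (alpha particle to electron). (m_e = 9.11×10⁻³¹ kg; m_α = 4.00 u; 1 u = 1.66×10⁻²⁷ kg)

ratio ≈ 3640

T = 2πm/(qB) is independent of speed, so T₂/T₁ = (m₂/q₂)/(m₁/q₁).
T_{alpha particle}/T_{electron} = (6.64×10^-27/2e) / (9.11×10^-31/1e) = 3640.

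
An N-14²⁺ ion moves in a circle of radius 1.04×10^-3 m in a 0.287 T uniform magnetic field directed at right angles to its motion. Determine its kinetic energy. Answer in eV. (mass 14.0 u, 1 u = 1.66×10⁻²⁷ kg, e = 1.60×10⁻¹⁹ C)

K ≈ 1.23 eV

v = qBr/m = (2×1.60×10^-19)(0.287)(1.04×10^-3) / (2.32×10^-26) = 4110 m/s.
K = ½mv² = 0.5·(2.32×10^-26)·(4110)² = 1.96×10^-19 J = 1.23 eV.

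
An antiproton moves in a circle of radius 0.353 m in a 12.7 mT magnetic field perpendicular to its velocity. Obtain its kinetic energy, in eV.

v = qBr/m = (1×1.60×10^-19)(0.0127)(0.353) / (1.67×10^-27) = 4.30×10^5 m/s.
K = ½mv² = 0.5·(1.67×10^-27)·(4.30×10^5)² = 1.54×10^-16 J = 963 eV.

K ≈ 963 eV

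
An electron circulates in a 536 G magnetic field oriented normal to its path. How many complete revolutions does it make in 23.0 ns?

T = 2πm/(qB) = 2π(9.11×10^-31) / [(1×1.60×10^-19)(0.0536)] = 6.6744×10^-10 s.
N = t/T = 2.30×10^-8 / 6.6744×10^-10 ≈ 34.46, so 34 complete revolutions.

N = 34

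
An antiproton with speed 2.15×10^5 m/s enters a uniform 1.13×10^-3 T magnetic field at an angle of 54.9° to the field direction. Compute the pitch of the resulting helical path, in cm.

The velocity component along B is v∥ = v cos54.9° = 1.24×10^5 m/s.
The cyclotron period T = 2πm/(qB) = 5.80×10^-5 s is set by m, q, B alone.
Pitch = v∥·T = (1.24×10^5)(5.80×10^-5) = 7.17 m.

pitch ≈ 717 cm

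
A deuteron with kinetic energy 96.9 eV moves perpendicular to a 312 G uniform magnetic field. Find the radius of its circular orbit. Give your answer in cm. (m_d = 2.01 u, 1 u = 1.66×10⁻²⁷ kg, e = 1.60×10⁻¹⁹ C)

r ≈ 6.44 cm

Convert the energy: K = 96.9 eV = 1.55×10^-17 J.
v = √(2K/m) = √(2·1.55×10^-17/3.34×10^-27) = 9.64×10^4 m/s.
r = mv/(qB) = (3.34×10^-27)(9.64×10^4) / [(1×1.60×10^-19)(0.0312)] = 0.0644 m.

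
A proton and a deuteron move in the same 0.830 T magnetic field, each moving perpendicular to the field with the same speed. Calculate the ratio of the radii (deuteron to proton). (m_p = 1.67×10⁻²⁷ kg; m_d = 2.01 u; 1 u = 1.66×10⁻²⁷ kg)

r = mv/(qB) ⇒ at equal v, r ∝ m/q.
r_{deuteron}/r_{proton} = 2.00.

ratio ≈ 2.00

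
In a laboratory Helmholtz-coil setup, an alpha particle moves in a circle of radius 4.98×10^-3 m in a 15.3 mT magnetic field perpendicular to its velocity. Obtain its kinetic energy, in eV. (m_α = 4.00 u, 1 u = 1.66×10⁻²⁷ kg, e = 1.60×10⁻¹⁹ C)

K ≈ 0.280 eV

v = qBr/m = (2×1.60×10^-19)(0.0153)(4.98×10^-3) / (6.64×10^-27) = 3670 m/s.
K = ½mv² = 0.5·(6.64×10^-27)·(3670)² = 4.48×10^-20 J = 0.280 eV.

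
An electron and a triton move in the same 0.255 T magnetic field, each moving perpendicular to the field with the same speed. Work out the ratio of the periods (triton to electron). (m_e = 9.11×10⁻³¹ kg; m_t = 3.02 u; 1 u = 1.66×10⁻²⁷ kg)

T = 2πm/(qB) is independent of speed, so T₂/T₁ = (m₂/q₂)/(m₁/q₁).
T_{triton}/T_{electron} = (5.01×10^-27/1e) / (9.11×10^-31/1e) = 5500.

ratio ≈ 5500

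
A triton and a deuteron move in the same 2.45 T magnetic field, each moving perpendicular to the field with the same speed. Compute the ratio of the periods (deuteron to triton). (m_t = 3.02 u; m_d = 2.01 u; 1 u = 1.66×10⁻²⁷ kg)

T = 2πm/(qB) is independent of speed, so T₂/T₁ = (m₂/q₂)/(m₁/q₁).
T_{deuteron}/T_{triton} = (3.34×10^-27/1e) / (5.01×10^-27/1e) = 0.666.

ratio ≈ 0.666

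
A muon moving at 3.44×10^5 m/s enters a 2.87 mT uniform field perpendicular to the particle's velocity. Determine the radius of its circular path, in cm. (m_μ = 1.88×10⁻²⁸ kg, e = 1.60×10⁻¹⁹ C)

The magnetic force provides the centripetal force: qvB = mv²/r, so r = mv/(qB).
r = (1.88×10^-28 kg)(3.44×10^5 m/s) / [(1×1.60×10^-19 C)(2.87×10^-3 T)] = 0.141 m.

r ≈ 14.1 cm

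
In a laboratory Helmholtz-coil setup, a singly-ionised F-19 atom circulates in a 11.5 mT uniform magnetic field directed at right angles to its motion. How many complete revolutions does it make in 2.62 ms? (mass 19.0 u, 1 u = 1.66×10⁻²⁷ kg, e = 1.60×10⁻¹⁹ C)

T = 2πm/(qB) = 2π(3.154×10^-26) / [(1×1.60×10^-19)(0.0115)] = 1.0770×10^-4 s.
N = t/T = 2.62×10^-3 / 1.0770×10^-4 ≈ 24.33, so 24 complete revolutions.

N = 24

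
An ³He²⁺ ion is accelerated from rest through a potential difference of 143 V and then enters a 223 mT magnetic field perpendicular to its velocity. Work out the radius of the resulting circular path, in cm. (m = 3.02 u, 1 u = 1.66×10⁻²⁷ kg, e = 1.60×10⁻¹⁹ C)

r ≈ 0.949 cm

The kinetic energy gained is K = qV = (2×1.60×10^-19)(143) = 4.58×10^-17 J.
v = √(2K/m) = 1.35×10^5 m/s.
r = mv/(qB) = (5.01×10^-27)(1.35×10^5) / [(2×1.60×10^-19)(0.223)] = 9.49×10^-3 m.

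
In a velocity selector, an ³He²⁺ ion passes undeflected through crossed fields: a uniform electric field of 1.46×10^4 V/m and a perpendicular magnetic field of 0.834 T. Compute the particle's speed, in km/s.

For zero net force, qE = qvB, so v = E/B.
v = (1.46×10^4) / (0.834) = 1.75×10^4 m/s.

v ≈ 17.5 km/s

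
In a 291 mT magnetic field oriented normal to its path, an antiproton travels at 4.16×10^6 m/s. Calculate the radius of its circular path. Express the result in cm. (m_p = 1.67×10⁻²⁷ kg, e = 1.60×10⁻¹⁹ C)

r ≈ 14.9 cm

The magnetic force provides the centripetal force: qvB = mv²/r, so r = mv/(qB).
r = (1.67×10^-27 kg)(4.16×10^6 m/s) / [(1×1.60×10^-19 C)(0.291 T)] = 0.149 m.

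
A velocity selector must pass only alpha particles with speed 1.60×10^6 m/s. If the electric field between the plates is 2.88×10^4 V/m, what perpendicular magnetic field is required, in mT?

qE = qvB ⇒ B = E/v = (2.88×10^4) / (1.60×10^6) = 0.0180 T.

B ≈ 18.0 mT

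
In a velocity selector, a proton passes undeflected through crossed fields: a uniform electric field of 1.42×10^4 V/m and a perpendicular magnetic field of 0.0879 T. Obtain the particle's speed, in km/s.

v ≈ 162 km/s

For zero net force, qE = qvB, so v = E/B.
v = (1.42×10^4) / (0.0879) = 1.62×10^5 m/s.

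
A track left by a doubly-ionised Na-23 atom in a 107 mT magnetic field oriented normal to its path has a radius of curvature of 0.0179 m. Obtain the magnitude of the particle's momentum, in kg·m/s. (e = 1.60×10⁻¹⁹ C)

p ≈ 6.13×10^-22 kg·m/s

Since qvB = mv²/r, the momentum p = mv = qBr.
p = (2×1.60×10^-19)(0.107)(0.0179) = 6.13×10^-22 kg·m/s.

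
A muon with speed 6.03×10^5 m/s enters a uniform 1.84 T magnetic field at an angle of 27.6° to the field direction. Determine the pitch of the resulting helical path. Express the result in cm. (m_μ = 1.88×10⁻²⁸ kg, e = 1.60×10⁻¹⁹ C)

pitch ≈ 0.214 cm

The velocity component along B is v∥ = v cos27.6° = 5.34×10^5 m/s.
The cyclotron period T = 2πm/(qB) = 4.01×10^-9 s is set by m, q, B alone.
Pitch = v∥·T = (5.34×10^5)(4.01×10^-9) = 2.14×10^-3 m.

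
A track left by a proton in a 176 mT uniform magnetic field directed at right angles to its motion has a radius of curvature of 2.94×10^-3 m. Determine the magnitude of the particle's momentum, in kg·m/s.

Since qvB = mv²/r, the momentum p = mv = qBr.
p = (1×1.60×10^-19)(0.176)(2.94×10^-3) = 8.28×10^-23 kg·m/s.

p ≈ 8.28×10^-23 kg·m/s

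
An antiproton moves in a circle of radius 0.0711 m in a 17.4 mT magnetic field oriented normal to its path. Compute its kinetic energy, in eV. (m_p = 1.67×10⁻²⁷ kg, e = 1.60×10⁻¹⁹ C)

v = qBr/m = (1×1.60×10^-19)(0.0174)(0.0711) / (1.67×10^-27) = 1.19×10^5 m/s.
K = ½mv² = 0.5·(1.67×10^-27)·(1.19×10^5)² = 1.17×10^-17 J = 73.3 eV.

K ≈ 73.3 eV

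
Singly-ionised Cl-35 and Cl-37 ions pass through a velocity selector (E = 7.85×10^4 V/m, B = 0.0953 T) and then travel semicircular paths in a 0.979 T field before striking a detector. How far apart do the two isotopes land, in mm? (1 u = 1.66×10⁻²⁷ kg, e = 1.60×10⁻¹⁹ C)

Δd ≈ 34.9 mm

Both emerge at v = E/B₁ = 8.24×10^5 m/s.
r = mv/(qB₂), so r₁ = 0.3055 m and r₂ = 0.3230 m, giving Δr = 0.0175 m.
After a semicircle each ion lands a diameter 2r from the entry slit, so the separation is 2Δr = 0.0349 m.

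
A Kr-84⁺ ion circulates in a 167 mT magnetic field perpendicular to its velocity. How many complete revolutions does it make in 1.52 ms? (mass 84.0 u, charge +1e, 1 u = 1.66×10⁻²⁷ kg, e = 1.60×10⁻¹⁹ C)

T = 2πm/(qB) = 2π(1.3944×10^-25) / [(1×1.60×10^-19)(0.167)] = 3.2789×10^-5 s.
N = t/T = 1.52×10^-3 / 3.2789×10^-5 ≈ 46.36, so 46 complete revolutions.

N = 46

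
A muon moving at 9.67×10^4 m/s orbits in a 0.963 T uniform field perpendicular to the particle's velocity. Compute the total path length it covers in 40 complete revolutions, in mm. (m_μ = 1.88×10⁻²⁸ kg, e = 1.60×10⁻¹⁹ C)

r = mv/(qB) = 1.18×10^-4 m, so one revolution covers 2πr = 7.41×10^-4 m.
In 40 revolutions: L = 40·2πr = 0.0297 m.

L ≈ 29.7 mm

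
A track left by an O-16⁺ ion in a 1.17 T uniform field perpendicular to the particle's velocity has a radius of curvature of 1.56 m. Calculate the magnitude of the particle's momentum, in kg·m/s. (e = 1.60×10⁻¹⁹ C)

p ≈ 2.92×10^-19 kg·m/s

Since qvB = mv²/r, the momentum p = mv = qBr.
p = (1×1.60×10^-19)(1.17)(1.56) = 2.92×10^-19 kg·m/s.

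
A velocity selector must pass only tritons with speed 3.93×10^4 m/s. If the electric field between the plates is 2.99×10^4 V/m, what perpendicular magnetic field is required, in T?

B ≈ 0.761 T

qE = qvB ⇒ B = E/v = (2.99×10^4) / (3.93×10^4) = 0.761 T.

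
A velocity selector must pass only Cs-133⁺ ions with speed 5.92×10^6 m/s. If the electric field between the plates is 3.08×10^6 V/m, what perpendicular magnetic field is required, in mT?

qE = qvB ⇒ B = E/v = (3.08×10^6) / (5.92×10^6) = 0.520 T.

B ≈ 520 mT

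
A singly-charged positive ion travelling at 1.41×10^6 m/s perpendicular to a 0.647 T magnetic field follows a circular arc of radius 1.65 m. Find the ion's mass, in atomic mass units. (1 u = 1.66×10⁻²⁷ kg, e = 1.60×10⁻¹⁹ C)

m ≈ 73.0 u

qvB = mv²/r ⇒ m = qBr/v.
m = (1×1.60×10^-19)(0.647)(1.65) / (1.41×10^6) = 1.21×10^-25 kg = 73.0 u.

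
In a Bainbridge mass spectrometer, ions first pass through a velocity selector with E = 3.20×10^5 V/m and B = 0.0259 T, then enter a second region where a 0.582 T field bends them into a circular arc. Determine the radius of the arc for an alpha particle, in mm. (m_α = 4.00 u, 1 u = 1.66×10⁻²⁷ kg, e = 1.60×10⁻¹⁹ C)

The selector passes v = E/B = 3.20×10^5/0.0259 = 1.24×10^7 m/s.
In the deflection region, r = mv/(qB₂) = (6.64×10^-27)(1.24×10^7) / [(2×1.60×10^-19)(0.582)] = 0.440 m.

r ≈ 440 mm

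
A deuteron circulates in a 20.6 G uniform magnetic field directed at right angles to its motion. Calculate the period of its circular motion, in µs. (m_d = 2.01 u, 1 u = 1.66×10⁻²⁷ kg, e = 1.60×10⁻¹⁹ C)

T ≈ 63.6 µs

The cyclotron period is independent of speed: T = 2πm/(qB).
T = 2π(3.34×10^-27) / [(1×1.60×10^-19)(2.06×10^-3)] = 6.36×10^-5 s.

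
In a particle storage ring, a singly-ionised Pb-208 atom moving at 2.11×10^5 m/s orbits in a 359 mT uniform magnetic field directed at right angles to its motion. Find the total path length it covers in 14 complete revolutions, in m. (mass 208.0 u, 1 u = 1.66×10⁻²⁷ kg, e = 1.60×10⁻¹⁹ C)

r = mv/(qB) = 1.27 m, so one revolution covers 2πr = 7.97 m.
In 14 revolutions: L = 14·2πr = 112 m.

L ≈ 112 m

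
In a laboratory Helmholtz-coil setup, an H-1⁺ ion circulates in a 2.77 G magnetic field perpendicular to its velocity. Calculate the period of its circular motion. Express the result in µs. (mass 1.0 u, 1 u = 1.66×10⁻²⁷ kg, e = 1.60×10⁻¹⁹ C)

T ≈ 235 µs

The cyclotron period is independent of speed: T = 2πm/(qB).
T = 2π(1.66×10^-27) / [(1×1.60×10^-19)(2.77×10^-4)] = 2.35×10^-4 s.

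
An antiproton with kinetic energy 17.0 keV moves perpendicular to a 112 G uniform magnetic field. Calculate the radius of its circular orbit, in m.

r ≈ 1.68 m

Convert the energy: K = 17.0 keV = 2.72×10^-15 J.
v = √(2K/m) = √(2·2.72×10^-15/1.67×10^-27) = 1.80×10^6 m/s.
r = mv/(qB) = (1.67×10^-27)(1.80×10^6) / [(1×1.60×10^-19)(0.0112)] = 1.68 m.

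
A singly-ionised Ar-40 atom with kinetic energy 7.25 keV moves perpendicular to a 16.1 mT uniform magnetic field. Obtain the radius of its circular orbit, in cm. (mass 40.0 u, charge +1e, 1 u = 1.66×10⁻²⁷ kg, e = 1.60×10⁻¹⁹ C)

Convert the energy: K = 7.25 keV = 1.16×10^-15 J.
v = √(2K/m) = √(2·1.16×10^-15/6.64×10^-26) = 1.87×10^5 m/s.
r = mv/(qB) = (6.64×10^-26)(1.87×10^5) / [(1×1.60×10^-19)(0.0161)] = 4.82 m.

r ≈ 482 cm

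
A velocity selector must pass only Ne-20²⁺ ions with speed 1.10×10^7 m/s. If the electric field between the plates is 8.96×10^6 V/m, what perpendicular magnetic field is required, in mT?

B ≈ 815 mT

qE = qvB ⇒ B = E/v = (8.96×10^6) / (1.10×10^7) = 0.815 T.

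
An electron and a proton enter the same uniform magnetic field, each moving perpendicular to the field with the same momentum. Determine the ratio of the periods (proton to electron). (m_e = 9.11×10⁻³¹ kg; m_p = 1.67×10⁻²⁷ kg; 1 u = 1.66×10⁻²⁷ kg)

T = 2πm/(qB) is independent of speed, so T₂/T₁ = (m₂/q₂)/(m₁/q₁).
T_{proton}/T_{electron} = (1.67×10^-27/1e) / (9.11×10^-31/1e) = 1830.

ratio ≈ 1830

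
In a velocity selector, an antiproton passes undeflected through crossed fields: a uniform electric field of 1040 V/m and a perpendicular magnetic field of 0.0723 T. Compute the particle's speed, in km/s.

v ≈ 14.4 km/s

For zero net force, qE = qvB, so v = E/B.
v = (1040) / (0.0723) = 1.44×10^4 m/s.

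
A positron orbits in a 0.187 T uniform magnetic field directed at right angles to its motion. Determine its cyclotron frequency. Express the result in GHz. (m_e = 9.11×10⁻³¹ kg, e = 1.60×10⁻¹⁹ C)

f ≈ 5.23 GHz

f = qB/(2πm) = (1×1.60×10^-19)(0.187) / [2π(9.11×10^-31)] = 5.23×10^9 Hz.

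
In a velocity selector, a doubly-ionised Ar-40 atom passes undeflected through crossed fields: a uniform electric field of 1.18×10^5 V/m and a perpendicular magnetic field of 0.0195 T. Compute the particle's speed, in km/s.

v ≈ 6050 km/s

For zero net force, qE = qvB, so v = E/B.
v = (1.18×10^5) / (0.0195) = 6.05×10^6 m/s.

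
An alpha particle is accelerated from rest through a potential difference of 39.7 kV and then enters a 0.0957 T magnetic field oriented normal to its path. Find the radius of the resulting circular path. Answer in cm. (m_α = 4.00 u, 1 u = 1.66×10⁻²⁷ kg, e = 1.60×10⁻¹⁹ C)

r ≈ 42.4 cm

The kinetic energy gained is K = qV = (2×1.60×10^-19)(3.97×10^4) = 1.27×10^-14 J.
v = √(2K/m) = 1.96×10^6 m/s.
r = mv/(qB) = (6.64×10^-27)(1.96×10^6) / [(2×1.60×10^-19)(0.0957)] = 0.424 m.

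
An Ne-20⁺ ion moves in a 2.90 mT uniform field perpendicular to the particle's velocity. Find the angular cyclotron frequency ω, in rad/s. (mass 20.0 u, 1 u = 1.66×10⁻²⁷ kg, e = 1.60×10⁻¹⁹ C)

ω = qB/m = (1×1.60×10^-19)(2.90×10^-3) / (3.32×10^-26) = 1.40×10^4 rad/s.

ω ≈ 1.40×10^4 rad/s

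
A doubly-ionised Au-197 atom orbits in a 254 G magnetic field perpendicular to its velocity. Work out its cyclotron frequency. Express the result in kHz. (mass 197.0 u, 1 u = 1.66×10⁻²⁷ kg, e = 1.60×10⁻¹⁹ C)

f ≈ 3.96 kHz

f = qB/(2πm) = (2×1.60×10^-19)(0.0254) / [2π(3.27×10^-25)] = 3960 Hz.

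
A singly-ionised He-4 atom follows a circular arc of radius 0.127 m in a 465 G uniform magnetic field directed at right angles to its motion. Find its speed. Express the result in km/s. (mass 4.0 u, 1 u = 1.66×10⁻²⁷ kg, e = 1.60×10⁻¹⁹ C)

v ≈ 142 km/s

From qvB = mv²/r, v = qBr/m.
v = (1×1.60×10^-19)(0.0465)(0.127) / (6.64×10^-27) = 1.42×10^5 m/s.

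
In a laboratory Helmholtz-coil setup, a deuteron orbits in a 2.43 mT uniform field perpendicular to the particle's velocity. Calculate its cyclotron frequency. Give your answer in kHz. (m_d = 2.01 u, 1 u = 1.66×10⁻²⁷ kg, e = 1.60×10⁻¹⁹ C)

f = qB/(2πm) = (1×1.60×10^-19)(2.43×10^-3) / [2π(3.34×10^-27)] = 1.85×10^4 Hz.

f ≈ 18.5 kHz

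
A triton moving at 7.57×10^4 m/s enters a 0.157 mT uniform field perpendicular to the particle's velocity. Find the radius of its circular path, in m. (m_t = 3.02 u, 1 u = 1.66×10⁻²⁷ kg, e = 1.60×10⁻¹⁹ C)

r ≈ 15.1 m

The magnetic force provides the centripetal force: qvB = mv²/r, so r = mv/(qB).
r = (5.01×10^-27 kg)(7.57×10^4 m/s) / [(1×1.60×10^-19 C)(1.57×10^-4 T)] = 15.1 m.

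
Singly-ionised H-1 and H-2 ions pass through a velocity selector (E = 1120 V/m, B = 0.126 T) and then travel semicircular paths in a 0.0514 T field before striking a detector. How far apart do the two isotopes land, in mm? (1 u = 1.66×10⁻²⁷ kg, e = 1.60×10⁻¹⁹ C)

Δd ≈ 3.59 mm

Both emerge at v = E/B₁ = 8890 m/s.
r = mv/(qB₂), so r₁ = 1.79×10^-3 m and r₂ = 3.59×10^-3 m, giving Δr = 1.79×10^-3 m.
After a semicircle each ion lands a diameter 2r from the entry slit, so the separation is 2Δr = 3.59×10^-3 m.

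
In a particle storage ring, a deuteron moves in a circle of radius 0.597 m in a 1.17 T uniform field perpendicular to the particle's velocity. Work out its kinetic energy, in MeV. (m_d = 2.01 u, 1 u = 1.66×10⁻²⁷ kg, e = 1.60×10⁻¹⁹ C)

v = qBr/m = (1×1.60×10^-19)(1.17)(0.597) / (3.34×10^-27) = 3.35×10^7 m/s.
K = ½mv² = 0.5·(3.34×10^-27)·(3.35×10^7)² = 1.87×10^-12 J = 11.7 MeV.

K ≈ 11.7 MeV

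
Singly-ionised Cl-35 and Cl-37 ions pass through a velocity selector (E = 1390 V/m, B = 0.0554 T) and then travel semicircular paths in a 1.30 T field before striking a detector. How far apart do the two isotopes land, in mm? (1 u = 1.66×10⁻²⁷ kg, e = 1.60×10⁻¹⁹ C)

Δd ≈ 0.801 mm

Both emerge at v = E/B₁ = 2.51×10^4 m/s.
r = mv/(qB₂), so r₁ = 7.008×10^-3 m and r₂ = 7.409×10^-3 m, giving Δr = 4.00×10^-4 m.
After a semicircle each ion lands a diameter 2r from the entry slit, so the separation is 2Δr = 8.01×10^-4 m.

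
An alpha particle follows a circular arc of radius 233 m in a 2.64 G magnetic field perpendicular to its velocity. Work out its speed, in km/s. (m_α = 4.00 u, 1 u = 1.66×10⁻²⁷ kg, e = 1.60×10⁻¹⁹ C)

v ≈ 2960 km/s

From qvB = mv²/r, v = qBr/m.
v = (2×1.60×10^-19)(2.64×10^-4)(233) / (6.64×10^-27) = 2.96×10^6 m/s.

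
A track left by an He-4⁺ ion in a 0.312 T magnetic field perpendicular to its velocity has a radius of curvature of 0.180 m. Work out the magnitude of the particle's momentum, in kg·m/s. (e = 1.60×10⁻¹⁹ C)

p ≈ 8.99×10^-21 kg·m/s

Since qvB = mv²/r, the momentum p = mv = qBr.
p = (1×1.60×10^-19)(0.312)(0.180) = 8.99×10^-21 kg·m/s.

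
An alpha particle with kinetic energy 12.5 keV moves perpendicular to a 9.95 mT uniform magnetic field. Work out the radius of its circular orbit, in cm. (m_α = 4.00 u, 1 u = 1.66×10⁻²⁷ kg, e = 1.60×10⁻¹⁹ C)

Convert the energy: K = 12.5 keV = 2.00×10^-15 J.
v = √(2K/m) = √(2·2.00×10^-15/6.64×10^-27) = 7.76×10^5 m/s.
r = mv/(qB) = (6.64×10^-27)(7.76×10^5) / [(2×1.60×10^-19)(9.95×10^-3)] = 1.62 m.

r ≈ 162 cm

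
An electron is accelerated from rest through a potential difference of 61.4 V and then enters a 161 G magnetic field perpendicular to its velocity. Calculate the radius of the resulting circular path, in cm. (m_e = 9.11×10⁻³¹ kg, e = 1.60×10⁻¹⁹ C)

The kinetic energy gained is K = qV = (1×1.60×10^-19)(61.4) = 9.82×10^-18 J.
v = √(2K/m) = 4.64×10^6 m/s.
r = mv/(qB) = (9.11×10^-31)(4.64×10^6) / [(1×1.60×10^-19)(0.0161)] = 1.64×10^-3 m.

r ≈ 0.164 cm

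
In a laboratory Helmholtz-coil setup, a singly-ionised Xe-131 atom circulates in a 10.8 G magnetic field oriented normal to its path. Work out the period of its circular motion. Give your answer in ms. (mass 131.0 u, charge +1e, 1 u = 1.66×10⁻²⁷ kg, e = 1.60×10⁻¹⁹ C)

The cyclotron period is independent of speed: T = 2πm/(qB).
T = 2π(2.17×10^-25) / [(1×1.60×10^-19)(1.08×10^-3)] = 7.91×10^-3 s.

T ≈ 7.91 ms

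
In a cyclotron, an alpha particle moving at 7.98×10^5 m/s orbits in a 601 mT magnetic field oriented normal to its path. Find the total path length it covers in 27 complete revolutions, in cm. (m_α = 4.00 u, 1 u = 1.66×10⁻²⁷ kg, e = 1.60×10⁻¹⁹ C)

r = mv/(qB) = 0.0276 m, so one revolution covers 2πr = 0.173 m.
In 27 revolutions: L = 27·2πr = 4.67 m.

L ≈ 467 cm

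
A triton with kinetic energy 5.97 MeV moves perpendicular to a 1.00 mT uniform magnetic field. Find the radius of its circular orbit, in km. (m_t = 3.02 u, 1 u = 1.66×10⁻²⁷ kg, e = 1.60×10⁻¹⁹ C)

Convert the energy: K = 5.97 MeV = 9.55×10^-13 J.
v = √(2K/m) = √(2·9.55×10^-13/5.01×10^-27) = 1.95×10^7 m/s.
r = mv/(qB) = (5.01×10^-27)(1.95×10^7) / [(1×1.60×10^-19)(1.00×10^-3)] = 612 m.

r ≈ 0.612 km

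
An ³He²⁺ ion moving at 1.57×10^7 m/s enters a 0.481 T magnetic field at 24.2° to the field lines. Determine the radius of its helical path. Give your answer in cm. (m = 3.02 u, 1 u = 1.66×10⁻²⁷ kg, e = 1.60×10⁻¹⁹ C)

r ≈ 21.0 cm

Only the perpendicular component v⊥ = v sin24.2° = 6.44×10^6 m/s is bent by the field.
r = m v⊥ /(qB) = (5.01×10^-27)(6.44×10^6) / [(2×1.60×10^-19)(0.481)] = 0.210 m.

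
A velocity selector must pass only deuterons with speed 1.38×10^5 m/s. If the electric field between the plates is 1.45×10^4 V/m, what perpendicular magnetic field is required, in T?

B ≈ 0.105 T

qE = qvB ⇒ B = E/v = (1.45×10^4) / (1.38×10^5) = 0.105 T.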